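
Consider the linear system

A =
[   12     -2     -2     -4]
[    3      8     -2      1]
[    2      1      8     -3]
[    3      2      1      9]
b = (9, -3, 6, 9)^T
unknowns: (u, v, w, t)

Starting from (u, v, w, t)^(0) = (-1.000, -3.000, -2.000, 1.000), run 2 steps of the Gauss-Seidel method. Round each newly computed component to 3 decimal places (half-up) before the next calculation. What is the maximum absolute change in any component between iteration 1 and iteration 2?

Iteration 1:
  u = (9 - (-2)·-3.000 - (-2)·-2.000 - (-4)·1.000) / (12) = 0.250
  v = (-3 - (3)·0.250 - (-2)·-2.000 - (1)·1.000) / (8) = -1.094
  w = (6 - (2)·0.250 - (1)·-1.094 - (-3)·1.000) / (8) = 1.199
  t = (9 - (3)·0.250 - (2)·-1.094 - (1)·1.199) / (9) = 1.027
Iteration 2:
  u = (9 - (-2)·-1.094 - (-2)·1.199 - (-4)·1.027) / (12) = 1.110
  v = (-3 - (3)·1.110 - (-2)·1.199 - (1)·1.027) / (8) = -0.620
  w = (6 - (2)·1.110 - (1)·-0.620 - (-3)·1.027) / (8) = 0.935
  t = (9 - (3)·1.110 - (2)·-0.620 - (1)·0.935) / (9) = 0.664
Change: (0.860, 0.474, -0.264, -0.363) → max |·| = 0.860

0.860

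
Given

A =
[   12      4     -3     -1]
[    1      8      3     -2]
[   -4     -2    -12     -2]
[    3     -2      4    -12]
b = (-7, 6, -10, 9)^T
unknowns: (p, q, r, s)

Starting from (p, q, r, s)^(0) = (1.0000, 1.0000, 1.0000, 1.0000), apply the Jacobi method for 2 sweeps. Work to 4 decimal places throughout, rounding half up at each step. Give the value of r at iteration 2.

1.0000

Iteration 1:
  p = (-7 - (4)·1.0000 - (-3)·1.0000 - (-1)·1.0000) / (12) = -0.5833
  q = (6 - (1)·1.0000 - (3)·1.0000 - (-2)·1.0000) / (8) = 0.5000
  r = (-10 - (-4)·1.0000 - (-2)·1.0000 - (-2)·1.0000) / (-12) = 0.1667
  s = (9 - (3)·1.0000 - (-2)·1.0000 - (4)·1.0000) / (-12) = -0.3333
Iteration 2:
  p = (-7 - (4)·0.5000 - (-3)·0.1667 - (-1)·-0.3333) / (12) = -0.7361
  q = (6 - (1)·-0.5833 - (3)·0.1667 - (-2)·-0.3333) / (8) = 0.6771
  r = (-10 - (-4)·-0.5833 - (-2)·0.5000 - (-2)·-0.3333) / (-12) = 1.0000
  s = (9 - (3)·-0.5833 - (-2)·0.5000 - (4)·0.1667) / (-12) = -0.9236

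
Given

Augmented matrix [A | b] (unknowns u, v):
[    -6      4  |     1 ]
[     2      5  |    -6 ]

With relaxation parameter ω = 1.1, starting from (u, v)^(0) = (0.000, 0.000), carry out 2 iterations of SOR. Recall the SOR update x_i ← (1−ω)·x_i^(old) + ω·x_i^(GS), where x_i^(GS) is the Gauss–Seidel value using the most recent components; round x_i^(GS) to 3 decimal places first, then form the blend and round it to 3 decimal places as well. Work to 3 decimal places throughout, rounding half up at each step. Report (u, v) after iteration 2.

(-1.074, -0.723)

Iteration 1:
  u: GS value = (1 - (4)·0.000) / (-6) = -0.167;  u ← (1−ω)·0.000 + ω·-0.167 = -0.184
  v: GS value = (-6 - (2)·-0.184) / (5) = -1.126;  v ← (1−ω)·0.000 + ω·-1.126 = -1.239
Iteration 2:
  u: GS value = (1 - (4)·-1.239) / (-6) = -0.993;  u ← (1−ω)·-0.184 + ω·-0.993 = -1.074
  v: GS value = (-6 - (2)·-1.074) / (5) = -0.770;  v ← (1−ω)·-1.239 + ω·-0.770 = -0.723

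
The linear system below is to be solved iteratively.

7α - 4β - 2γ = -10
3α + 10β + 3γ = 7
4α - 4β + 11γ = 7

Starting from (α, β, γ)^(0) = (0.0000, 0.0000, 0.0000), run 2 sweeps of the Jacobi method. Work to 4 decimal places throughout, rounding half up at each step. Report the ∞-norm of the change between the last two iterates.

Iteration 1:
  α = (-10 - (-4)·0.0000 - (-2)·0.0000) / (7) = -1.4286
  β = (7 - (3)·0.0000 - (3)·0.0000) / (10) = 0.7000
  γ = (7 - (4)·0.0000 - (-4)·0.0000) / (11) = 0.6364
Iteration 2:
  α = (-10 - (-4)·0.7000 - (-2)·0.6364) / (7) = -0.8467
  β = (7 - (3)·-1.4286 - (3)·0.6364) / (10) = 0.9377
  γ = (7 - (4)·-1.4286 - (-4)·0.7000) / (11) = 1.4104
Change: (0.5819, 0.2377, 0.7740) → max |·| = 0.7740

0.7740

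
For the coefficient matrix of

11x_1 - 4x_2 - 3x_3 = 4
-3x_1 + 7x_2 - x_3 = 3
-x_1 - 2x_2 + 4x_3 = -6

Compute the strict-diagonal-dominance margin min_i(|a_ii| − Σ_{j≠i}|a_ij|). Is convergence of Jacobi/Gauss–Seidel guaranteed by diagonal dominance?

row 1: |11| − (4+3) = 4
row 2: |7| − (3+1) = 3
row 3: |4| − (1+2) = 1
minimum over rows = 1 → strictly diagonally dominant (convergence guaranteed)

1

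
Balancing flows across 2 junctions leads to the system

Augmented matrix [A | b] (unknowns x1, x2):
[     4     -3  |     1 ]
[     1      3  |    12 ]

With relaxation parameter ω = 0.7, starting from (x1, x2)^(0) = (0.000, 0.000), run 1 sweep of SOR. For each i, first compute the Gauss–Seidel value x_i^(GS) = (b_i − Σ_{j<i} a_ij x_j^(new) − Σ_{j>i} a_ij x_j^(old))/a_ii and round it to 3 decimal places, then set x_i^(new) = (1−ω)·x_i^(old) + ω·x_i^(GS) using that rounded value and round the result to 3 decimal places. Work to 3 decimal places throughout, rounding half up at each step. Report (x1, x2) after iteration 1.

Iteration 1:
  x1: GS value = (1 - (-3)·0.000) / (4) = 0.250;  x1 ← (1−ω)·0.000 + ω·0.250 = 0.175
  x2: GS value = (12 - (1)·0.175) / (3) = 3.942;  x2 ← (1−ω)·0.000 + ω·3.942 = 2.759

(0.175, 2.759)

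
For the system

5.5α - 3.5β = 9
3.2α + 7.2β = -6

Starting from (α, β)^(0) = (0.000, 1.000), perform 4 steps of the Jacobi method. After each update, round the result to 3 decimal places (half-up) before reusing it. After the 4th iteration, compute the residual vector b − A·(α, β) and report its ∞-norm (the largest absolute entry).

1.057

Iteration 1:
  α = (9 - (-3.5)·1.000) / (5.5) = 2.273
  β = (-6 - (3.2)·0.000) / (7.2) = -0.833
Iteration 2:
  α = (9 - (-3.5)·-0.833) / (5.5) = 1.106
  β = (-6 - (3.2)·2.273) / (7.2) = -1.844
Iteration 3:
  α = (9 - (-3.5)·-1.844) / (5.5) = 0.463
  β = (-6 - (3.2)·1.106) / (7.2) = -1.325
Iteration 4:
  α = (9 - (-3.5)·-1.325) / (5.5) = 0.793
  β = (-6 - (3.2)·0.463) / (7.2) = -1.039
Residual b − A·x = (1.002, -1.057); ∞-norm = 1.057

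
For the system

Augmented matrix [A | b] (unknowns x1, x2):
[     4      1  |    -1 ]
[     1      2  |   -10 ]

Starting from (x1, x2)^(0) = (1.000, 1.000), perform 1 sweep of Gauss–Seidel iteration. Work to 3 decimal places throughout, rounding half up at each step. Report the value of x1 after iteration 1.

-0.500

Iteration 1:
  x1 = (-1 - (1)·1.000) / (4) = -0.500
  x2 = (-10 - (1)·-0.500) / (2) = -4.750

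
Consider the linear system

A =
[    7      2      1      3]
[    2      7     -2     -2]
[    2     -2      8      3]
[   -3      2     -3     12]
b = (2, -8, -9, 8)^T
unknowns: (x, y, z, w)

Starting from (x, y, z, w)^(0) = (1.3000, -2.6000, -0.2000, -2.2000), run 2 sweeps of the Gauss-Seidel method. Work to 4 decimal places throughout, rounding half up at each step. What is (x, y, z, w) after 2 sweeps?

Iteration 1:
  x = (2 - (2)·-2.6000 - (1)·-0.2000 - (3)·-2.2000) / (7) = 2.0000
  y = (-8 - (2)·2.0000 - (-2)·-0.2000 - (-2)·-2.2000) / (7) = -2.4000
  z = (-9 - (2)·2.0000 - (-2)·-2.4000 - (3)·-2.2000) / (8) = -1.4000
  w = (8 - (-3)·2.0000 - (2)·-2.4000 - (-3)·-1.4000) / (12) = 1.2167
Iteration 2:
  x = (2 - (2)·-2.4000 - (1)·-1.4000 - (3)·1.2167) / (7) = 0.6500
  y = (-8 - (2)·0.6500 - (-2)·-1.4000 - (-2)·1.2167) / (7) = -1.3809
  z = (-9 - (2)·0.6500 - (-2)·-1.3809 - (3)·1.2167) / (8) = -2.0890
  w = (8 - (-3)·0.6500 - (2)·-1.3809 - (-3)·-2.0890) / (12) = 0.5371

(0.6500, -1.3809, -2.0890, 0.5371)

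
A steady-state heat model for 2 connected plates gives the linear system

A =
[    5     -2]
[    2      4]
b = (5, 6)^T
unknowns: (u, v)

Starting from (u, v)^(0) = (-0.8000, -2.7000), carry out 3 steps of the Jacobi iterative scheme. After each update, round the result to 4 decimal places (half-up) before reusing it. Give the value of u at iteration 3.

Iteration 1:
  u = (5 - (-2)·-2.7000) / (5) = -0.0800
  v = (6 - (2)·-0.8000) / (4) = 1.9000
Iteration 2:
  u = (5 - (-2)·1.9000) / (5) = 1.7600
  v = (6 - (2)·-0.0800) / (4) = 1.5400
Iteration 3:
  u = (5 - (-2)·1.5400) / (5) = 1.6160
  v = (6 - (2)·1.7600) / (4) = 0.6200

1.6160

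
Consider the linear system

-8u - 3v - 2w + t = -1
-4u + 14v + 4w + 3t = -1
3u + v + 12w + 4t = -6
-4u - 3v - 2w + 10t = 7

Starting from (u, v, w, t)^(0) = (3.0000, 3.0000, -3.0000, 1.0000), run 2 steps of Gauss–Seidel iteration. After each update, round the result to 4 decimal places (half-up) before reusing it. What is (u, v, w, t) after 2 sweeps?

Iteration 1:
  u = (-1 - (-3)·3.0000 - (-2)·-3.0000 - (1)·1.0000) / (-8) = -0.1250
  v = (-1 - (-4)·-0.1250 - (4)·-3.0000 - (3)·1.0000) / (14) = 0.5357
  w = (-6 - (3)·-0.1250 - (1)·0.5357 - (4)·1.0000) / (12) = -0.8467
  t = (7 - (-4)·-0.1250 - (-3)·0.5357 - (-2)·-0.8467) / (10) = 0.6414
Iteration 2:
  u = (-1 - (-3)·0.5357 - (-2)·-0.8467 - (1)·0.6414) / (-8) = 0.2160
  v = (-1 - (-4)·0.2160 - (4)·-0.8467 - (3)·0.6414) / (14) = 0.0948
  w = (-6 - (3)·0.2160 - (1)·0.0948 - (4)·0.6414) / (12) = -0.7757
  t = (7 - (-4)·0.2160 - (-3)·0.0948 - (-2)·-0.7757) / (10) = 0.6597

(0.2160, 0.0948, -0.7757, 0.6597)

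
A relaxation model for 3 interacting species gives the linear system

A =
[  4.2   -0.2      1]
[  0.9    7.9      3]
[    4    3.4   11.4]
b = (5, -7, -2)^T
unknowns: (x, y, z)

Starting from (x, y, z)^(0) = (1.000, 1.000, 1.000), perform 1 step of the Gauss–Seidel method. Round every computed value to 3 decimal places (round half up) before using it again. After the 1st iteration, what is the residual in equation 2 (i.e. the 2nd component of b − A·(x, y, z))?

Iteration 1:
  x = (5 - (-0.2)·1.000 - (1)·1.000) / (4.2) = 1.000
  y = (-7 - (0.9)·1.000 - (3)·1.000) / (7.9) = -1.380
  z = (-2 - (4)·1.000 - (3.4)·-1.380) / (11.4) = -0.115
Residual b − A·x = (0.639, 3.347, 0.003)

3.347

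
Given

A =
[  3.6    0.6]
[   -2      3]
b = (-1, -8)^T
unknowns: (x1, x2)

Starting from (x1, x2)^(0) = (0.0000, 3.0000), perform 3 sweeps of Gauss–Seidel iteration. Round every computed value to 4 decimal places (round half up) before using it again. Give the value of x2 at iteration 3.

Iteration 1:
  x1 = (-1 - (0.6)·3.0000) / (3.6) = -0.7778
  x2 = (-8 - (-2)·-0.7778) / (3) = -3.1852
Iteration 2:
  x1 = (-1 - (0.6)·-3.1852) / (3.6) = 0.2531
  x2 = (-8 - (-2)·0.2531) / (3) = -2.4979
Iteration 3:
  x1 = (-1 - (0.6)·-2.4979) / (3.6) = 0.1385
  x2 = (-8 - (-2)·0.1385) / (3) = -2.5743

-2.5743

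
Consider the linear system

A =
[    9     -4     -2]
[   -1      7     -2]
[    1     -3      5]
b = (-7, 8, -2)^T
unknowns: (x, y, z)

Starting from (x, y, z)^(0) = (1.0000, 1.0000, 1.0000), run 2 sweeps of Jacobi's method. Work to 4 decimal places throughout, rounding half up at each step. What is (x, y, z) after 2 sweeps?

Iteration 1:
  x = (-7 - (-4)·1.0000 - (-2)·1.0000) / (9) = -0.1111
  y = (8 - (-1)·1.0000 - (-2)·1.0000) / (7) = 1.5714
  z = (-2 - (1)·1.0000 - (-3)·1.0000) / (5) = 0.0000
Iteration 2:
  x = (-7 - (-4)·1.5714 - (-2)·0.0000) / (9) = -0.0794
  y = (8 - (-1)·-0.1111 - (-2)·0.0000) / (7) = 1.1270
  z = (-2 - (1)·-0.1111 - (-3)·1.5714) / (5) = 0.5651

(-0.0794, 1.1270, 0.5651)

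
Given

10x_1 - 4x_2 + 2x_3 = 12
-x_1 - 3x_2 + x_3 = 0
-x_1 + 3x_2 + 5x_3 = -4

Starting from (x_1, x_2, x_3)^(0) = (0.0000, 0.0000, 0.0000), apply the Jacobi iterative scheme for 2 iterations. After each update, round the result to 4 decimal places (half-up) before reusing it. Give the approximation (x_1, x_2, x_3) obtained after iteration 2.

Iteration 1:
  x_1 = (12 - (-4)·0.0000 - (2)·0.0000) / (10) = 1.2000
  x_2 = (0 - (-1)·0.0000 - (1)·0.0000) / (-3) = 0.0000
  x_3 = (-4 - (-1)·0.0000 - (3)·0.0000) / (5) = -0.8000
Iteration 2:
  x_1 = (12 - (-4)·0.0000 - (2)·-0.8000) / (10) = 1.3600
  x_2 = (0 - (-1)·1.2000 - (1)·-0.8000) / (-3) = -0.6667
  x_3 = (-4 - (-1)·1.2000 - (3)·0.0000) / (5) = -0.5600

(1.3600, -0.6667, -0.5600)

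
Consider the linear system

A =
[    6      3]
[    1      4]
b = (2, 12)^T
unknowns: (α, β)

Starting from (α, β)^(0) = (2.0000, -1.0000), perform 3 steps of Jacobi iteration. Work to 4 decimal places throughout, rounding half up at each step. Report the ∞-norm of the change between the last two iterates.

Iteration 1:
  α = (2 - (3)·-1.0000) / (6) = 0.8333
  β = (12 - (1)·2.0000) / (4) = 2.5000
Iteration 2:
  α = (2 - (3)·2.5000) / (6) = -0.9167
  β = (12 - (1)·0.8333) / (4) = 2.7917
Iteration 3:
  α = (2 - (3)·2.7917) / (6) = -1.0625
  β = (12 - (1)·-0.9167) / (4) = 3.2292
Change: (-0.1458, 0.4375) → max |·| = 0.4375

0.4375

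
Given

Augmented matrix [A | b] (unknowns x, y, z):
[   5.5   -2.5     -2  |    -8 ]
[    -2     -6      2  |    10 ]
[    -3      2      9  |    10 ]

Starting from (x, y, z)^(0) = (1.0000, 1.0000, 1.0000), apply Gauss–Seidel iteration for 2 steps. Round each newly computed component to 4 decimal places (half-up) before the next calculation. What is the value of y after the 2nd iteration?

Iteration 1:
  x = (-8 - (-2.5)·1.0000 - (-2)·1.0000) / (5.5) = -0.6364
  y = (10 - (-2)·-0.6364 - (2)·1.0000) / (-6) = -1.1212
  z = (10 - (-3)·-0.6364 - (2)·-1.1212) / (9) = 1.1481
Iteration 2:
  x = (-8 - (-2.5)·-1.1212 - (-2)·1.1481) / (5.5) = -1.5467
  y = (10 - (-2)·-1.5467 - (2)·1.1481) / (-6) = -0.7684
  z = (10 - (-3)·-1.5467 - (2)·-0.7684) / (9) = 0.7663

-0.7684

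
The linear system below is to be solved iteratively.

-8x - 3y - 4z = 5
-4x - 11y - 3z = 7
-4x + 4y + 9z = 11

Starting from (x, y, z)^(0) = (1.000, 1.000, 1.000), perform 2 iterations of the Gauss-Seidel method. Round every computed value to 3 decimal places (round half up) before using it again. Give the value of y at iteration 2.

-0.524

Iteration 1:
  x = (5 - (-3)·1.000 - (-4)·1.000) / (-8) = -1.500
  y = (7 - (-4)·-1.500 - (-3)·1.000) / (-11) = -0.364
  z = (11 - (-4)·-1.500 - (4)·-0.364) / (9) = 0.717
Iteration 2:
  x = (5 - (-3)·-0.364 - (-4)·0.717) / (-8) = -0.847
  y = (7 - (-4)·-0.847 - (-3)·0.717) / (-11) = -0.524
  z = (11 - (-4)·-0.847 - (4)·-0.524) / (9) = 1.079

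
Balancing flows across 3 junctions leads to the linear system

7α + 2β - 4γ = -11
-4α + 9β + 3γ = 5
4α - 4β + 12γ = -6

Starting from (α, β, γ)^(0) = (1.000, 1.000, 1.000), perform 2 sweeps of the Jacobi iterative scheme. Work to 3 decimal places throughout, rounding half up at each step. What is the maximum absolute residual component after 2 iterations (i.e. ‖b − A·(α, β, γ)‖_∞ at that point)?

5.004

Iteration 1:
  α = (-11 - (2)·1.000 - (-4)·1.000) / (7) = -1.286
  β = (5 - (-4)·1.000 - (3)·1.000) / (9) = 0.667
  γ = (-6 - (4)·1.000 - (-4)·1.000) / (12) = -0.500
Iteration 2:
  α = (-11 - (2)·0.667 - (-4)·-0.500) / (7) = -2.048
  β = (5 - (-4)·-1.286 - (3)·-0.500) / (9) = 0.151
  γ = (-6 - (4)·-1.286 - (-4)·0.667) / (12) = 0.151
Residual b − A·x = (3.638, -5.004, 0.984); ∞-norm = 5.004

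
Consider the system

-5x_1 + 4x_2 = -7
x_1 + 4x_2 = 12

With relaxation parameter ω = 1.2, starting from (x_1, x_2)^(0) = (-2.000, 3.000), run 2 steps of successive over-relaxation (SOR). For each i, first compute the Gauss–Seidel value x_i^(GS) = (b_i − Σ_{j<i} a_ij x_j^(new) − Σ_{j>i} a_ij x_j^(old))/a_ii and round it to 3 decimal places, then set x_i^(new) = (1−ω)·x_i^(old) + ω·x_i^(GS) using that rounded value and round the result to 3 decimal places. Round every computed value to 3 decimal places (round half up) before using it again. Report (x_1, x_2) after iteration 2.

Iteration 1:
  x_1: GS value = (-7 - (4)·3.000) / (-5) = 3.800;  x_1 ← (1−ω)·-2.000 + ω·3.800 = 4.960
  x_2: GS value = (12 - (1)·4.960) / (4) = 1.760;  x_2 ← (1−ω)·3.000 + ω·1.760 = 1.512
Iteration 2:
  x_1: GS value = (-7 - (4)·1.512) / (-5) = 2.610;  x_1 ← (1−ω)·4.960 + ω·2.610 = 2.140
  x_2: GS value = (12 - (1)·2.140) / (4) = 2.465;  x_2 ← (1−ω)·1.512 + ω·2.465 = 2.656

(2.140, 2.656)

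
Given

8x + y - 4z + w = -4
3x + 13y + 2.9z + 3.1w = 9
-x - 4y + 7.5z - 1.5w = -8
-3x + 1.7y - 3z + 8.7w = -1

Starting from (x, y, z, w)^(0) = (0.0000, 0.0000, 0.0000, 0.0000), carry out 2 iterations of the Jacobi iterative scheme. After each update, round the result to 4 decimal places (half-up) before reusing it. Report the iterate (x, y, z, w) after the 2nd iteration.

Iteration 1:
  x = (-4 - (1)·0.0000 - (-4)·0.0000 - (1)·0.0000) / (8) = -0.5000
  y = (9 - (3)·0.0000 - (2.9)·0.0000 - (3.1)·0.0000) / (13) = 0.6923
  z = (-8 - (-1)·0.0000 - (-4)·0.0000 - (-1.5)·0.0000) / (7.5) = -1.0667
  w = (-1 - (-3)·0.0000 - (1.7)·0.0000 - (-3)·0.0000) / (8.7) = -0.1149
Iteration 2:
  x = (-4 - (1)·0.6923 - (-4)·-1.0667 - (1)·-0.1149) / (8) = -1.1055
  y = (9 - (3)·-0.5000 - (2.9)·-1.0667 - (3.1)·-0.1149) / (13) = 1.0730
  z = (-8 - (-1)·-0.5000 - (-4)·0.6923 - (-1.5)·-0.1149) / (7.5) = -0.7871
  w = (-1 - (-3)·-0.5000 - (1.7)·0.6923 - (-3)·-1.0667) / (8.7) = -0.7905

(-1.1055, 1.0730, -0.7871, -0.7905)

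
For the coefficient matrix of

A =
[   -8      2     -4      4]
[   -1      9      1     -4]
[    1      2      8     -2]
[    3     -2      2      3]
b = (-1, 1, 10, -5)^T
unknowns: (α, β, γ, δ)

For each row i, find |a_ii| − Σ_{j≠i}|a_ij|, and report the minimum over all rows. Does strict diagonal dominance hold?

-4

row 1: |-8| − (2+4+4) = -2
row 2: |9| − (1+1+4) = 3
row 3: |8| − (1+2+2) = 3
row 4: |3| − (3+2+2) = -4
minimum over rows = -4 → not strictly diagonally dominant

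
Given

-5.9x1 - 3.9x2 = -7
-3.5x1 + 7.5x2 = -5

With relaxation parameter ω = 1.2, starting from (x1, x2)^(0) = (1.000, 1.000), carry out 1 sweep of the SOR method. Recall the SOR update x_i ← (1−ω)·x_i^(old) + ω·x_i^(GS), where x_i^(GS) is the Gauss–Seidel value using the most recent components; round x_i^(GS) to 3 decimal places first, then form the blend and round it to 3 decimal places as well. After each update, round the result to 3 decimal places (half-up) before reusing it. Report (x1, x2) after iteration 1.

Iteration 1:
  x1: GS value = (-7 - (-3.9)·1.000) / (-5.9) = 0.525;  x1 ← (1−ω)·1.000 + ω·0.525 = 0.430
  x2: GS value = (-5 - (-3.5)·0.430) / (7.5) = -0.466;  x2 ← (1−ω)·1.000 + ω·-0.466 = -0.759

(0.430, -0.759)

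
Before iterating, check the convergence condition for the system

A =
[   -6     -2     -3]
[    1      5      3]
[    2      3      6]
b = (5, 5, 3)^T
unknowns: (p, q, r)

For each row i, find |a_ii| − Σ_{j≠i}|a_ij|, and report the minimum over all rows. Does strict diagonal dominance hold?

1

row 1: |-6| − (2+3) = 1
row 2: |5| − (1+3) = 1
row 3: |6| − (2+3) = 1
minimum over rows = 1 → strictly diagonally dominant (convergence guaranteed)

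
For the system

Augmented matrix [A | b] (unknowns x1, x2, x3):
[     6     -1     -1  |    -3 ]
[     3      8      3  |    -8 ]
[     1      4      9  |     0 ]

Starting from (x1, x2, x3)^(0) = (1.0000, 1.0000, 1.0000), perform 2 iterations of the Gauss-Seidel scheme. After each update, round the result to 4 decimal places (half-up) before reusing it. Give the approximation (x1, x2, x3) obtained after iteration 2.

Iteration 1:
  x1 = (-3 - (-1)·1.0000 - (-1)·1.0000) / (6) = -0.1667
  x2 = (-8 - (3)·-0.1667 - (3)·1.0000) / (8) = -1.3125
  x3 = (0 - (1)·-0.1667 - (4)·-1.3125) / (9) = 0.6019
Iteration 2:
  x1 = (-3 - (-1)·-1.3125 - (-1)·0.6019) / (6) = -0.6184
  x2 = (-8 - (3)·-0.6184 - (3)·0.6019) / (8) = -0.9938
  x3 = (0 - (1)·-0.6184 - (4)·-0.9938) / (9) = 0.5104

(-0.6184, -0.9938, 0.5104)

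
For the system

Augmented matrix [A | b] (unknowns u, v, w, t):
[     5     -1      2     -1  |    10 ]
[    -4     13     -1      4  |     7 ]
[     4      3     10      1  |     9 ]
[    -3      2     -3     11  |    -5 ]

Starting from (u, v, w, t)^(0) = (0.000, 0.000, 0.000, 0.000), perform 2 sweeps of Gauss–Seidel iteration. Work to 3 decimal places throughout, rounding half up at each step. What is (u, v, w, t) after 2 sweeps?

(2.292, 1.282, -0.383, -0.167)

Iteration 1:
  u = (10 - (-1)·0.000 - (2)·0.000 - (-1)·0.000) / (5) = 2.000
  v = (7 - (-4)·2.000 - (-1)·0.000 - (4)·0.000) / (13) = 1.154
  w = (9 - (4)·2.000 - (3)·1.154 - (1)·0.000) / (10) = -0.246
  t = (-5 - (-3)·2.000 - (2)·1.154 - (-3)·-0.246) / (11) = -0.186
Iteration 2:
  u = (10 - (-1)·1.154 - (2)·-0.246 - (-1)·-0.186) / (5) = 2.292
  v = (7 - (-4)·2.292 - (-1)·-0.246 - (4)·-0.186) / (13) = 1.282
  w = (9 - (4)·2.292 - (3)·1.282 - (1)·-0.186) / (10) = -0.383
  t = (-5 - (-3)·2.292 - (2)·1.282 - (-3)·-0.383) / (11) = -0.167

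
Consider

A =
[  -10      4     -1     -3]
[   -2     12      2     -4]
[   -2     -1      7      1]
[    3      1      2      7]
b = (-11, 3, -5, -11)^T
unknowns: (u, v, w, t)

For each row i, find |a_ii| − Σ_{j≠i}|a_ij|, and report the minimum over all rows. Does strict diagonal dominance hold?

1

row 1: |-10| − (4+1+3) = 2
row 2: |12| − (2+2+4) = 4
row 3: |7| − (2+1+1) = 3
row 4: |7| − (3+1+2) = 1
minimum over rows = 1 → strictly diagonally dominant (convergence guaranteed)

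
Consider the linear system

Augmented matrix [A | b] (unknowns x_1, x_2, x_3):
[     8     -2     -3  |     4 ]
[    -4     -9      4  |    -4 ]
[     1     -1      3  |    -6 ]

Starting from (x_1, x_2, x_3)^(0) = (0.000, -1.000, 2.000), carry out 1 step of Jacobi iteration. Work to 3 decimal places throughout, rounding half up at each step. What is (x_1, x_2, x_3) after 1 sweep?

Iteration 1:
  x_1 = (4 - (-2)·-1.000 - (-3)·2.000) / (8) = 1.000
  x_2 = (-4 - (-4)·0.000 - (4)·2.000) / (-9) = 1.333
  x_3 = (-6 - (1)·0.000 - (-1)·-1.000) / (3) = -2.333

(1.000, 1.333, -2.333)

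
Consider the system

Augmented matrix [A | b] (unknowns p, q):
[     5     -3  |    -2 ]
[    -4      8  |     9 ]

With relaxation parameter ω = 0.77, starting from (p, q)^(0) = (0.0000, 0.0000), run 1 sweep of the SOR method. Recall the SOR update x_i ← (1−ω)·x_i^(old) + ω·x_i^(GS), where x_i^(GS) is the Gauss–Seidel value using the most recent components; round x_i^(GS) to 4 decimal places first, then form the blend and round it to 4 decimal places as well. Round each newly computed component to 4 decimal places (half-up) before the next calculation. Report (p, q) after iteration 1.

Iteration 1:
  p: GS value = (-2 - (-3)·0.0000) / (5) = -0.4000;  p ← (1−ω)·0.0000 + ω·-0.4000 = -0.3080
  q: GS value = (9 - (-4)·-0.3080) / (8) = 0.9710;  q ← (1−ω)·0.0000 + ω·0.9710 = 0.7477

(-0.3080, 0.7477)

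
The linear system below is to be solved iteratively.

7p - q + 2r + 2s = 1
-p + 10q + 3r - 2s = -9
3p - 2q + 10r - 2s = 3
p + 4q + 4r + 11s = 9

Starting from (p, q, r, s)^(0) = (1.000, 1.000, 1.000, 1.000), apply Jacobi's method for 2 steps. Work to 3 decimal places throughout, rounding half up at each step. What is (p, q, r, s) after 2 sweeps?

Iteration 1:
  p = (1 - (-1)·1.000 - (2)·1.000 - (2)·1.000) / (7) = -0.286
  q = (-9 - (-1)·1.000 - (3)·1.000 - (-2)·1.000) / (10) = -0.900
  r = (3 - (3)·1.000 - (-2)·1.000 - (-2)·1.000) / (10) = 0.400
  s = (9 - (1)·1.000 - (4)·1.000 - (4)·1.000) / (11) = 0.000
Iteration 2:
  p = (1 - (-1)·-0.900 - (2)·0.400 - (2)·0.000) / (7) = -0.100
  q = (-9 - (-1)·-0.286 - (3)·0.400 - (-2)·0.000) / (10) = -1.049
  r = (3 - (3)·-0.286 - (-2)·-0.900 - (-2)·0.000) / (10) = 0.206
  s = (9 - (1)·-0.286 - (4)·-0.900 - (4)·0.400) / (11) = 1.026

(-0.100, -1.049, 0.206, 1.026)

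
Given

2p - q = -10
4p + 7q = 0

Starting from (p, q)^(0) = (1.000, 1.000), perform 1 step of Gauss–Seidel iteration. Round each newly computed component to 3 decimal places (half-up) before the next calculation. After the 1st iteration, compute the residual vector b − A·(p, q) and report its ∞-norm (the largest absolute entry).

Iteration 1:
  p = (-10 - (-1)·1.000) / (2) = -4.500
  q = (0 - (4)·-4.500) / (7) = 2.571
Residual b − A·x = (1.571, 0.003); ∞-norm = 1.571

1.571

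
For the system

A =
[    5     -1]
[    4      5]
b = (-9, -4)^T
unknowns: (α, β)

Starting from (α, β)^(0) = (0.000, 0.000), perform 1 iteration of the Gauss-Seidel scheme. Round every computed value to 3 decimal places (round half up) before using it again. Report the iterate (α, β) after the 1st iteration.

Iteration 1:
  α = (-9 - (-1)·0.000) / (5) = -1.800
  β = (-4 - (4)·-1.800) / (5) = 0.640

(-1.800, 0.640)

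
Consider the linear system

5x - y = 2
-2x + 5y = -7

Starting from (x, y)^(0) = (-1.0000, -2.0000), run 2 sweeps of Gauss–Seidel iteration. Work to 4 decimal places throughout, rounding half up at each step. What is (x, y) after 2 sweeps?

(0.1200, -1.3520)

Iteration 1:
  x = (2 - (-1)·-2.0000) / (5) = 0.0000
  y = (-7 - (-2)·0.0000) / (5) = -1.4000
Iteration 2:
  x = (2 - (-1)·-1.4000) / (5) = 0.1200
  y = (-7 - (-2)·0.1200) / (5) = -1.3520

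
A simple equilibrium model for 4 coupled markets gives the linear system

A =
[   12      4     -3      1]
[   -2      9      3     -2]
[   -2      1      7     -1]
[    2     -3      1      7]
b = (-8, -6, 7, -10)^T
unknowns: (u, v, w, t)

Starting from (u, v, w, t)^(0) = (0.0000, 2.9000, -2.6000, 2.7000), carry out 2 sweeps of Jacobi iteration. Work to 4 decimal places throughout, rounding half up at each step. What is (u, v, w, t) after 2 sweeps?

(-0.7060, -1.5066, 0.1956, -0.5078)

Iteration 1:
  u = (-8 - (4)·2.9000 - (-3)·-2.6000 - (1)·2.7000) / (12) = -2.5083
  v = (-6 - (-2)·0.0000 - (3)·-2.6000 - (-2)·2.7000) / (9) = 0.8000
  w = (7 - (-2)·0.0000 - (1)·2.9000 - (-1)·2.7000) / (7) = 0.9714
  t = (-10 - (2)·0.0000 - (-3)·2.9000 - (1)·-2.6000) / (7) = 0.1857
Iteration 2:
  u = (-8 - (4)·0.8000 - (-3)·0.9714 - (1)·0.1857) / (12) = -0.7060
  v = (-6 - (-2)·-2.5083 - (3)·0.9714 - (-2)·0.1857) / (9) = -1.5066
  w = (7 - (-2)·-2.5083 - (1)·0.8000 - (-1)·0.1857) / (7) = 0.1956
  t = (-10 - (2)·-2.5083 - (-3)·0.8000 - (1)·0.9714) / (7) = -0.5078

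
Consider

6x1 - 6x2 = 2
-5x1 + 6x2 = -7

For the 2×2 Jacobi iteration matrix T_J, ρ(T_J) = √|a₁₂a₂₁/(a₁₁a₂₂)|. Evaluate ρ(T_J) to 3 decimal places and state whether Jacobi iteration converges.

0.913

a₁₂a₂₁/(a₁₁a₂₂) = (-6)·(-5) / ((6)·(6)) = 0.833333
ρ = √|0.833333| = √0.833333 = 0.913
ρ < 1, so Jacobi converges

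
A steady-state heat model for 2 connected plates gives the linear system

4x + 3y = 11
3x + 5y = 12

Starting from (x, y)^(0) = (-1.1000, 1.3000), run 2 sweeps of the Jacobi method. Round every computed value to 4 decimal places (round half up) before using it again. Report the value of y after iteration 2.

1.3350

Iteration 1:
  x = (11 - (3)·1.3000) / (4) = 1.7750
  y = (12 - (3)·-1.1000) / (5) = 3.0600
Iteration 2:
  x = (11 - (3)·3.0600) / (4) = 0.4550
  y = (12 - (3)·1.7750) / (5) = 1.3350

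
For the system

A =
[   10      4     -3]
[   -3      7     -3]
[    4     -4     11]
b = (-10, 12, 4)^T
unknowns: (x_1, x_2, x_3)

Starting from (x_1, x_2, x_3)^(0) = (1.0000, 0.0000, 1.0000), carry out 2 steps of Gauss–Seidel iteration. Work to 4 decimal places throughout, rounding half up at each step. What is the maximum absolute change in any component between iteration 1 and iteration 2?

Iteration 1:
  x_1 = (-10 - (4)·0.0000 - (-3)·1.0000) / (10) = -0.7000
  x_2 = (12 - (-3)·-0.7000 - (-3)·1.0000) / (7) = 1.8429
  x_3 = (4 - (4)·-0.7000 - (-4)·1.8429) / (11) = 1.2883
Iteration 2:
  x_1 = (-10 - (4)·1.8429 - (-3)·1.2883) / (10) = -1.3507
  x_2 = (12 - (-3)·-1.3507 - (-3)·1.2883) / (7) = 1.6875
  x_3 = (4 - (4)·-1.3507 - (-4)·1.6875) / (11) = 1.4684
Change: (-0.6507, -0.1554, 0.1801) → max |·| = 0.6507

0.6507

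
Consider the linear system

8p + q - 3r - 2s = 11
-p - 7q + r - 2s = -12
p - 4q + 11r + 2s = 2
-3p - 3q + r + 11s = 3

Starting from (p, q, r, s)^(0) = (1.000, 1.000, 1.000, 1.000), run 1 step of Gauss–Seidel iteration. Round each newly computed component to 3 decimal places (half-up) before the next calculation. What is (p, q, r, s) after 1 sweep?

Iteration 1:
  p = (11 - (1)·1.000 - (-3)·1.000 - (-2)·1.000) / (8) = 1.875
  q = (-12 - (-1)·1.875 - (1)·1.000 - (-2)·1.000) / (-7) = 1.304
  r = (2 - (1)·1.875 - (-4)·1.304 - (2)·1.000) / (11) = 0.304
  s = (3 - (-3)·1.875 - (-3)·1.304 - (1)·0.304) / (11) = 1.112

(1.875, 1.304, 0.304, 1.112)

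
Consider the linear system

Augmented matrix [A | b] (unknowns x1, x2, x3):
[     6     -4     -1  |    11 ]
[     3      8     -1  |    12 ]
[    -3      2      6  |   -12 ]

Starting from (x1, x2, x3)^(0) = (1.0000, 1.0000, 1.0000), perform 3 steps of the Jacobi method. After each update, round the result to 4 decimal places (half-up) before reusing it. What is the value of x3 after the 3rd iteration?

Iteration 1:
  x1 = (11 - (-4)·1.0000 - (-1)·1.0000) / (6) = 2.6667
  x2 = (12 - (3)·1.0000 - (-1)·1.0000) / (8) = 1.2500
  x3 = (-12 - (-3)·1.0000 - (2)·1.0000) / (6) = -1.8333
Iteration 2:
  x1 = (11 - (-4)·1.2500 - (-1)·-1.8333) / (6) = 2.3611
  x2 = (12 - (3)·2.6667 - (-1)·-1.8333) / (8) = 0.2708
  x3 = (-12 - (-3)·2.6667 - (2)·1.2500) / (6) = -1.0833
Iteration 3:
  x1 = (11 - (-4)·0.2708 - (-1)·-1.0833) / (6) = 1.8333
  x2 = (12 - (3)·2.3611 - (-1)·-1.0833) / (8) = 0.4792
  x3 = (-12 - (-3)·2.3611 - (2)·0.2708) / (6) = -0.9097

-0.9097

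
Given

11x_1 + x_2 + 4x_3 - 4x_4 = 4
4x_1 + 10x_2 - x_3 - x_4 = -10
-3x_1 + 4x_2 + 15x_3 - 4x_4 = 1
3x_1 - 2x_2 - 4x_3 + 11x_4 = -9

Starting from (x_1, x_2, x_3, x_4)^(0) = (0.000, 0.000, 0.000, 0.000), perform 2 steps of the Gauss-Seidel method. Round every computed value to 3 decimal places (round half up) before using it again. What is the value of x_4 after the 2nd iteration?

-0.966

Iteration 1:
  x_1 = (4 - (1)·0.000 - (4)·0.000 - (-4)·0.000) / (11) = 0.364
  x_2 = (-10 - (4)·0.364 - (-1)·0.000 - (-1)·0.000) / (10) = -1.146
  x_3 = (1 - (-3)·0.364 - (4)·-1.146 - (-4)·0.000) / (15) = 0.445
  x_4 = (-9 - (3)·0.364 - (-2)·-1.146 - (-4)·0.445) / (11) = -0.964
Iteration 2:
  x_1 = (4 - (1)·-1.146 - (4)·0.445 - (-4)·-0.964) / (11) = -0.045
  x_2 = (-10 - (4)·-0.045 - (-1)·0.445 - (-1)·-0.964) / (10) = -1.034
  x_3 = (1 - (-3)·-0.045 - (4)·-1.034 - (-4)·-0.964) / (15) = 0.076
  x_4 = (-9 - (3)·-0.045 - (-2)·-1.034 - (-4)·0.076) / (11) = -0.966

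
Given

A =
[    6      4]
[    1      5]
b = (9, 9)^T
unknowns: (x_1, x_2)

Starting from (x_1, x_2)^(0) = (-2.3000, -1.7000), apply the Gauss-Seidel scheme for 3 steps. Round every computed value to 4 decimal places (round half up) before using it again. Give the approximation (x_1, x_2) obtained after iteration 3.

(0.3868, 1.7226)

Iteration 1:
  x_1 = (9 - (4)·-1.7000) / (6) = 2.6333
  x_2 = (9 - (1)·2.6333) / (5) = 1.2733
Iteration 2:
  x_1 = (9 - (4)·1.2733) / (6) = 0.6511
  x_2 = (9 - (1)·0.6511) / (5) = 1.6698
Iteration 3:
  x_1 = (9 - (4)·1.6698) / (6) = 0.3868
  x_2 = (9 - (1)·0.3868) / (5) = 1.7226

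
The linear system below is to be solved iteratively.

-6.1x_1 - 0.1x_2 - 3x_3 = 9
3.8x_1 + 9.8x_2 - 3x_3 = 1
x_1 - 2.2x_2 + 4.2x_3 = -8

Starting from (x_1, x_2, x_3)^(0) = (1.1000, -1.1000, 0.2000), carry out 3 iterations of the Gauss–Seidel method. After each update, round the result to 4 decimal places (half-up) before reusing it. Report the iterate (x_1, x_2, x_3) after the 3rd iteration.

(-0.6795, -0.1311, -1.8116)

Iteration 1:
  x_1 = (9 - (-0.1)·-1.1000 - (-3)·0.2000) / (-6.1) = -1.5557
  x_2 = (1 - (3.8)·-1.5557 - (-3)·0.2000) / (9.8) = 0.7665
  x_3 = (-8 - (1)·-1.5557 - (-2.2)·0.7665) / (4.2) = -1.1329
Iteration 2:
  x_1 = (9 - (-0.1)·0.7665 - (-3)·-1.1329) / (-6.1) = -0.9308
  x_2 = (1 - (3.8)·-0.9308 - (-3)·-1.1329) / (9.8) = 0.1162
  x_3 = (-8 - (1)·-0.9308 - (-2.2)·0.1162) / (4.2) = -1.6223
Iteration 3:
  x_1 = (9 - (-0.1)·0.1162 - (-3)·-1.6223) / (-6.1) = -0.6795
  x_2 = (1 - (3.8)·-0.6795 - (-3)·-1.6223) / (9.8) = -0.1311
  x_3 = (-8 - (1)·-0.6795 - (-2.2)·-0.1311) / (4.2) = -1.8116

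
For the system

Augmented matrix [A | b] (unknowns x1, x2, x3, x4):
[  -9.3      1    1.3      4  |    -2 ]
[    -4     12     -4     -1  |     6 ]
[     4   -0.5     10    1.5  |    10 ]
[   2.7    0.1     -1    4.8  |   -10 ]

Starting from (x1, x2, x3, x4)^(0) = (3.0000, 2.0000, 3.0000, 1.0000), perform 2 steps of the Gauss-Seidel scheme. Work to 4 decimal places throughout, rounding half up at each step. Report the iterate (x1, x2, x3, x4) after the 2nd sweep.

Iteration 1:
  x1 = (-2 - (1)·2.0000 - (1.3)·3.0000 - (4)·1.0000) / (-9.3) = 1.2796
  x2 = (6 - (-4)·1.2796 - (-4)·3.0000 - (-1)·1.0000) / (12) = 2.0099
  x3 = (10 - (4)·1.2796 - (-0.5)·2.0099 - (1.5)·1.0000) / (10) = 0.4387
  x4 = (-10 - (2.7)·1.2796 - (0.1)·2.0099 - (-1)·0.4387) / (4.8) = -2.7536
Iteration 2:
  x1 = (-2 - (1)·2.0099 - (1.3)·0.4387 - (4)·-2.7536) / (-9.3) = -0.6918
  x2 = (6 - (-4)·-0.6918 - (-4)·0.4387 - (-1)·-2.7536) / (12) = 0.1862
  x3 = (10 - (4)·-0.6918 - (-0.5)·0.1862 - (1.5)·-2.7536) / (10) = 1.6991
  x4 = (-10 - (2.7)·-0.6918 - (0.1)·0.1862 - (-1)·1.6991) / (4.8) = -1.3441

(-0.6918, 0.1862, 1.6991, -1.3441)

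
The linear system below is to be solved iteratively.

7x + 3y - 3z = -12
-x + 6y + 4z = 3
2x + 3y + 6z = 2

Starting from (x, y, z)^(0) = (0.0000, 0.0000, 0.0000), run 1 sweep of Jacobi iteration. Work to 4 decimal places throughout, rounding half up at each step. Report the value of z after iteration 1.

0.3333

Iteration 1:
  x = (-12 - (3)·0.0000 - (-3)·0.0000) / (7) = -1.7143
  y = (3 - (-1)·0.0000 - (4)·0.0000) / (6) = 0.5000
  z = (2 - (2)·0.0000 - (3)·0.0000) / (6) = 0.3333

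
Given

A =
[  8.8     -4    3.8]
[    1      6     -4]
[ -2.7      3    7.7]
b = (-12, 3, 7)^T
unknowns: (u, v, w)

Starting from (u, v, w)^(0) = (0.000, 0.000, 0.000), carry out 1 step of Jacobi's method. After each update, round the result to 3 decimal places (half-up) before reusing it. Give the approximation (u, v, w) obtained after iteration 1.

(-1.364, 0.500, 0.909)

Iteration 1:
  u = (-12 - (-4)·0.000 - (3.8)·0.000) / (8.8) = -1.364
  v = (3 - (1)·0.000 - (-4)·0.000) / (6) = 0.500
  w = (7 - (-2.7)·0.000 - (3)·0.000) / (7.7) = 0.909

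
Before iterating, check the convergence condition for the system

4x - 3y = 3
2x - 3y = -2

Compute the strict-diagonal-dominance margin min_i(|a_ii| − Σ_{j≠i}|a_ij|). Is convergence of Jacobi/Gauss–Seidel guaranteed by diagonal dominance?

1

row 1: |4| − (3) = 1
row 2: |-3| − (2) = 1
minimum over rows = 1 → strictly diagonally dominant (convergence guaranteed)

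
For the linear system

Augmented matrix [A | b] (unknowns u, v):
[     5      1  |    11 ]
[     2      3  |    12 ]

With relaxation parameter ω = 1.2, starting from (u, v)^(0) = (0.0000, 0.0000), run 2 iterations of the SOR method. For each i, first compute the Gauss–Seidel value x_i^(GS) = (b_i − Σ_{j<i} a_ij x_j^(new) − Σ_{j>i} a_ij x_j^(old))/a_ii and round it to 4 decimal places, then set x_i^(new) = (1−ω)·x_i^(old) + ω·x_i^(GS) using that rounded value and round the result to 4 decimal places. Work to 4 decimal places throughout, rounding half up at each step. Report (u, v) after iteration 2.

(1.4669, 3.0889)

Iteration 1:
  u: GS value = (11 - (1)·0.0000) / (5) = 2.2000;  u ← (1−ω)·0.0000 + ω·2.2000 = 2.6400
  v: GS value = (12 - (2)·2.6400) / (3) = 2.2400;  v ← (1−ω)·0.0000 + ω·2.2400 = 2.6880
Iteration 2:
  u: GS value = (11 - (1)·2.6880) / (5) = 1.6624;  u ← (1−ω)·2.6400 + ω·1.6624 = 1.4669
  v: GS value = (12 - (2)·1.4669) / (3) = 3.0221;  v ← (1−ω)·2.6880 + ω·3.0221 = 3.0889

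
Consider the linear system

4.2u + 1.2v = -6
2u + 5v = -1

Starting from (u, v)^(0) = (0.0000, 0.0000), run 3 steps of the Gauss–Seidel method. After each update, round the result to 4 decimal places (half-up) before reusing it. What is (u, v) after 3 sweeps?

(-1.5468, 0.4187)

Iteration 1:
  u = (-6 - (1.2)·0.0000) / (4.2) = -1.4286
  v = (-1 - (2)·-1.4286) / (5) = 0.3714
Iteration 2:
  u = (-6 - (1.2)·0.3714) / (4.2) = -1.5347
  v = (-1 - (2)·-1.5347) / (5) = 0.4139
Iteration 3:
  u = (-6 - (1.2)·0.4139) / (4.2) = -1.5468
  v = (-1 - (2)·-1.5468) / (5) = 0.4187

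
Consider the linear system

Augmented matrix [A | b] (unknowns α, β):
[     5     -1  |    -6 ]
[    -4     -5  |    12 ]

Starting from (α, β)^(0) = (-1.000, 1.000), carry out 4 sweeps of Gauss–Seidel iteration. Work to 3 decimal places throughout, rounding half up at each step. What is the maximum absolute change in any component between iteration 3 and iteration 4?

0.013

Iteration 1:
  α = (-6 - (-1)·1.000) / (5) = -1.000
  β = (12 - (-4)·-1.000) / (-5) = -1.600
Iteration 2:
  α = (-6 - (-1)·-1.600) / (5) = -1.520
  β = (12 - (-4)·-1.520) / (-5) = -1.184
Iteration 3:
  α = (-6 - (-1)·-1.184) / (5) = -1.437
  β = (12 - (-4)·-1.437) / (-5) = -1.250
Iteration 4:
  α = (-6 - (-1)·-1.250) / (5) = -1.450
  β = (12 - (-4)·-1.450) / (-5) = -1.240
Change: (-0.013, 0.010) → max |·| = 0.013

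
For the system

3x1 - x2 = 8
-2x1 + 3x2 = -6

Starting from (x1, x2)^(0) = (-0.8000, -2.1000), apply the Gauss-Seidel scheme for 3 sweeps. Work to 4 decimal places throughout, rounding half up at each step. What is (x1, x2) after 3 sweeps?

(2.5416, -0.3056)

Iteration 1:
  x1 = (8 - (-1)·-2.1000) / (3) = 1.9667
  x2 = (-6 - (-2)·1.9667) / (3) = -0.6889
Iteration 2:
  x1 = (8 - (-1)·-0.6889) / (3) = 2.4370
  x2 = (-6 - (-2)·2.4370) / (3) = -0.3753
Iteration 3:
  x1 = (8 - (-1)·-0.3753) / (3) = 2.5416
  x2 = (-6 - (-2)·2.5416) / (3) = -0.3056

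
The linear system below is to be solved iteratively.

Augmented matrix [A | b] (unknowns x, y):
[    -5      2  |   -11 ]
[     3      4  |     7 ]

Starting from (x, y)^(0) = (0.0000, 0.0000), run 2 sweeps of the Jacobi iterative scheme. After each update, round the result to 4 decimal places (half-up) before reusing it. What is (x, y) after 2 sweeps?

Iteration 1:
  x = (-11 - (2)·0.0000) / (-5) = 2.2000
  y = (7 - (3)·0.0000) / (4) = 1.7500
Iteration 2:
  x = (-11 - (2)·1.7500) / (-5) = 2.9000
  y = (7 - (3)·2.2000) / (4) = 0.1000

(2.9000, 0.1000)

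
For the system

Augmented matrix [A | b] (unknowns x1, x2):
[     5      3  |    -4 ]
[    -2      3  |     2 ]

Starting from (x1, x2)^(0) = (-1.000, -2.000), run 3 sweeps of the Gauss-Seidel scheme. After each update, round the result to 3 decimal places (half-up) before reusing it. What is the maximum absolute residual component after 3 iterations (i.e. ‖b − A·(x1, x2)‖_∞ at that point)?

1.407

Iteration 1:
  x1 = (-4 - (3)·-2.000) / (5) = 0.400
  x2 = (2 - (-2)·0.400) / (3) = 0.933
Iteration 2:
  x1 = (-4 - (3)·0.933) / (5) = -1.360
  x2 = (2 - (-2)·-1.360) / (3) = -0.240
Iteration 3:
  x1 = (-4 - (3)·-0.240) / (5) = -0.656
  x2 = (2 - (-2)·-0.656) / (3) = 0.229
Residual b − A·x = (-1.407, 0.001); ∞-norm = 1.407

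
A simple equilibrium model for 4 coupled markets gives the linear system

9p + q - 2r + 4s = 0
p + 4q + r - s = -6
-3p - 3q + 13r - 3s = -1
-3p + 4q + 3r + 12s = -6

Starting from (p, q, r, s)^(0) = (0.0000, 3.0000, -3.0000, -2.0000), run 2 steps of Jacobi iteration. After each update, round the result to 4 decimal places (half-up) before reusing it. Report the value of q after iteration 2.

Iteration 1:
  p = (0 - (1)·3.0000 - (-2)·-3.0000 - (4)·-2.0000) / (9) = -0.1111
  q = (-6 - (1)·0.0000 - (1)·-3.0000 - (-1)·-2.0000) / (4) = -1.2500
  r = (-1 - (-3)·0.0000 - (-3)·3.0000 - (-3)·-2.0000) / (13) = 0.1538
  s = (-6 - (-3)·0.0000 - (4)·3.0000 - (3)·-3.0000) / (12) = -0.7500
Iteration 2:
  p = (0 - (1)·-1.2500 - (-2)·0.1538 - (4)·-0.7500) / (9) = 0.5064
  q = (-6 - (1)·-0.1111 - (1)·0.1538 - (-1)·-0.7500) / (4) = -1.6982
  r = (-1 - (-3)·-0.1111 - (-3)·-1.2500 - (-3)·-0.7500) / (13) = -0.5641
  s = (-6 - (-3)·-0.1111 - (4)·-1.2500 - (3)·0.1538) / (12) = -0.1496

-1.6982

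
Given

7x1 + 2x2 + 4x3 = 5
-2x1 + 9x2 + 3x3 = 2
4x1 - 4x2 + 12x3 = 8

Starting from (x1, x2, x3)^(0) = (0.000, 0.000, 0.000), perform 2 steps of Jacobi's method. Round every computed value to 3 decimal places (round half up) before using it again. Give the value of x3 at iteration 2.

0.503

Iteration 1:
  x1 = (5 - (2)·0.000 - (4)·0.000) / (7) = 0.714
  x2 = (2 - (-2)·0.000 - (3)·0.000) / (9) = 0.222
  x3 = (8 - (4)·0.000 - (-4)·0.000) / (12) = 0.667
Iteration 2:
  x1 = (5 - (2)·0.222 - (4)·0.667) / (7) = 0.270
  x2 = (2 - (-2)·0.714 - (3)·0.667) / (9) = 0.159
  x3 = (8 - (4)·0.714 - (-4)·0.222) / (12) = 0.503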